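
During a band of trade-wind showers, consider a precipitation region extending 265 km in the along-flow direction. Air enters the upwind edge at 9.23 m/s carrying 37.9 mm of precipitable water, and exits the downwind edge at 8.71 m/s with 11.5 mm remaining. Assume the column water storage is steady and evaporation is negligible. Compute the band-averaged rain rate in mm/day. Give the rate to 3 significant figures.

Column moisture flux per unit crosswind length is F = V × PW.
Inflow: F_in = 9.23 × 37.9 = 349.817 mm·m/s
Outflow: F_out = 8.71 × 11.5 = 100.165 mm·m/s
Steady-state rate R = (F_in − F_out)/L = (349.817 − 100.165) / 265000 m = 9.421e-04 mm/s.
R = 9.421e-04 × 3600 × 24 = 81.4 mm/day.

R ≈ 81.4 mm/day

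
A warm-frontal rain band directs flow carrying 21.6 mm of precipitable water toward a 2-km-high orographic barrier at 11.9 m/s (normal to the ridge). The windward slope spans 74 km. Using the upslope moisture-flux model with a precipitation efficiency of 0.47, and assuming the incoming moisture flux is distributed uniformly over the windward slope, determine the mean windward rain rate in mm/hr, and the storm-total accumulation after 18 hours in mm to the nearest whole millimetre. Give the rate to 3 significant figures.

Incoming column moisture flux per unit ridge length: F = V × PW = 11.9 × 21.6 = 257.04 mm·m/s.
Spread over the 74 km slope with efficiency ε = 0.47: R = ε·F/W = 0.47 × 257.04 / 74000 m = 1.633e-03 mm/s.
R = 1.633e-03 × 3600 = 5.88 mm/hr.
Over 18 h: total = 5.88 × 18 = 105.84 ≈ 106 mm.

R ≈ 5.88 mm/hr; total ≈ 106 mm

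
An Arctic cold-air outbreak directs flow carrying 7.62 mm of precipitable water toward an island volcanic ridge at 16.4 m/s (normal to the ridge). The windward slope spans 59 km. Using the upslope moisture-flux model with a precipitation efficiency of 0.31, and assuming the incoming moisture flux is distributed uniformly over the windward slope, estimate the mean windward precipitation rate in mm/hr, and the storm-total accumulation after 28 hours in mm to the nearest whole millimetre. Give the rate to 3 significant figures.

R ≈ 2.36 mm/hr; total ≈ 66 mm

Incoming column moisture flux per unit ridge length: F = V × PW = 16.4 × 7.62 = 124.968 mm·m/s.
Spread over the 59 km slope with efficiency ε = 0.31: R = ε·F/W = 0.31 × 124.968 / 59000 m = 6.566e-04 mm/s.
R = 6.566e-04 × 3600 = 2.36 mm/hr.
Over 28 h: total = 2.36 × 28 = 66.08 ≈ 66 mm.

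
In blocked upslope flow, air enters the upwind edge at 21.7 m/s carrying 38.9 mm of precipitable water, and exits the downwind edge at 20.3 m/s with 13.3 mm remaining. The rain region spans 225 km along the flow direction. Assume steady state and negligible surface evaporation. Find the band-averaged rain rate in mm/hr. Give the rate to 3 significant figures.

R ≈ 9.19 mm/hr

Column moisture flux per unit crosswind length is F = V × PW.
Inflow: F_in = 21.7 × 38.9 = 844.13 mm·m/s
Outflow: F_out = 20.3 × 13.3 = 269.99 mm·m/s
Steady-state rate R = (F_in − F_out)/L = (844.13 − 269.99) / 225000 m = 2.552e-03 mm/s.
R = 2.552e-03 × 3600 = 9.19 mm/hr.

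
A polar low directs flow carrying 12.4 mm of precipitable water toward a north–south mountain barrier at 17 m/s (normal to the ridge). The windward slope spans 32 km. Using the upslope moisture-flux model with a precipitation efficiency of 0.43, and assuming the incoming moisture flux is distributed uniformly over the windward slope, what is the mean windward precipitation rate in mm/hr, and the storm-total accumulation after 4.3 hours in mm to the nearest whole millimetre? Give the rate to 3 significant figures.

R ≈ 10.2 mm/hr; total ≈ 44 mm

Incoming column moisture flux per unit ridge length: F = V × PW = 17 × 12.4 = 210.8 mm·m/s.
Spread over the 32 km slope with efficiency ε = 0.43: R = ε·F/W = 0.43 × 210.8 / 32000 m = 2.833e-03 mm/s.
R = 2.833e-03 × 3600 = 10.2 mm/hr.
Over 4.3 h: total = 10.2 × 4.3 = 43.86 ≈ 44 mm.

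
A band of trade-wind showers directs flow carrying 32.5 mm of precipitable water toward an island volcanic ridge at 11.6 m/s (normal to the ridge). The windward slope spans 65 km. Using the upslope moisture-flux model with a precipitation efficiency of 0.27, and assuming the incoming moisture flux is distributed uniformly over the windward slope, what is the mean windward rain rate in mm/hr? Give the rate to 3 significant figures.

R ≈ 5.64 mm/hr

Incoming column moisture flux per unit ridge length: F = V × PW = 11.6 × 32.5 = 377 mm·m/s.
Spread over the 65 km slope with efficiency ε = 0.27: R = ε·F/W = 0.27 × 377 / 65000 m = 1.566e-03 mm/s.
R = 1.566e-03 × 3600 = 5.64 mm/hr.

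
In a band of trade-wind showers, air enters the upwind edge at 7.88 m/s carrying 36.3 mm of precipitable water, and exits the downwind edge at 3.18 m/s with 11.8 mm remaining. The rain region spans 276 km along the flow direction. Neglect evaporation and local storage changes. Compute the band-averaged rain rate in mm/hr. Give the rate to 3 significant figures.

R ≈ 3.24 mm/hr

Column moisture flux per unit crosswind length is F = V × PW.
Inflow: F_in = 7.88 × 36.3 = 286.044 mm·m/s
Outflow: F_out = 3.18 × 11.8 = 37.524 mm·m/s
Steady-state rate R = (F_in − F_out)/L = (286.044 − 37.524) / 276000 m = 9.004e-04 mm/s.
R = 9.004e-04 × 3600 = 3.24 mm/hr.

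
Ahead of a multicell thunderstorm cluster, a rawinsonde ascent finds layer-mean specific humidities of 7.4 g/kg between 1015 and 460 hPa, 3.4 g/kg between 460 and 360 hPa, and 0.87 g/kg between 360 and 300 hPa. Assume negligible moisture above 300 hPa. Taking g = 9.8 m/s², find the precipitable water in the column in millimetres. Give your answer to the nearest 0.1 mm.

Precipitable water is the column-integrated vapour mass per unit area: PW = (1/g) Σ q̄ Δp, with q in kg/kg and Δp in Pa (1 kg/m² of water = 1 mm).
Layer 1015–460 hPa: Δp = 555 hPa = 55500 Pa, q̄ = 0.0074 kg/kg → 0.0074 × 55500 / 9.8 = 41.91 mm
Layer 460–360 hPa: Δp = 100 hPa = 10000 Pa, q̄ = 0.0034 kg/kg → 0.0034 × 10000 / 9.8 = 3.47 mm
Layer 360–300 hPa: Δp = 60 hPa = 6000 Pa, q̄ = 0.00087 kg/kg → 0.00087 × 6000 / 9.8 = 0.53 mm
PW = 41.91 + 3.47 + 0.53 = 45.91 ≈ 45.9 mm.

PW ≈ 45.9 mm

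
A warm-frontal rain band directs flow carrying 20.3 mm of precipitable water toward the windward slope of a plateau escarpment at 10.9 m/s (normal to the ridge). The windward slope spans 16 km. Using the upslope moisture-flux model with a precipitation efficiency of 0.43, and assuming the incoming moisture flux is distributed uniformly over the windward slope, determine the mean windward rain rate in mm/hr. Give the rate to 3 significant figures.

R ≈ 21.4 mm/hr

Incoming column moisture flux per unit ridge length: F = V × PW = 10.9 × 20.3 = 221.27 mm·m/s.
Spread over the 16 km slope with efficiency ε = 0.43: R = ε·F/W = 0.43 × 221.27 / 16000 m = 5.947e-03 mm/s.
R = 5.947e-03 × 3600 = 21.4 mm/hr.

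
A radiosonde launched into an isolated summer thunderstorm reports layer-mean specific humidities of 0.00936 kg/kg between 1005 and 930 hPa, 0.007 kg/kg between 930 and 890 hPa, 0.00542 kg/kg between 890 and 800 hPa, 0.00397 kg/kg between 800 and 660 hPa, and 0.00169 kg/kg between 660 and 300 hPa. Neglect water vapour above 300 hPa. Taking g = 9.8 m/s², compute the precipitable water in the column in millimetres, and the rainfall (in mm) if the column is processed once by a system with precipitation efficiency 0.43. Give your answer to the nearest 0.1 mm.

Precipitable water is the column-integrated vapour mass per unit area: PW = (1/g) Σ q̄ Δp, with q in kg/kg and Δp in Pa (1 kg/m² of water = 1 mm).
Layer 1005–930 hPa: Δp = 75 hPa = 7500 Pa, q̄ = 0.00936 kg/kg → 0.00936 × 7500 / 9.8 = 7.16 mm
Layer 930–890 hPa: Δp = 40 hPa = 4000 Pa, q̄ = 0.007 kg/kg → 0.007 × 4000 / 9.8 = 2.86 mm
Layer 890–800 hPa: Δp = 90 hPa = 9000 Pa, q̄ = 0.00542 kg/kg → 0.00542 × 9000 / 9.8 = 4.98 mm
Layer 800–660 hPa: Δp = 140 hPa = 14000 Pa, q̄ = 0.00397 kg/kg → 0.00397 × 14000 / 9.8 = 5.67 mm
Layer 660–300 hPa: Δp = 360 hPa = 36000 Pa, q̄ = 0.00169 kg/kg → 0.00169 × 36000 / 9.8 = 6.21 mm
PW = 7.16 + 2.86 + 4.98 + 5.67 + 6.21 = 26.88 ≈ 26.9 mm.
Rainfall = ε × PW = 0.43 × 26.9 = 11.6 mm.

PW ≈ 26.9 mm; rainfall ≈ 11.6 mm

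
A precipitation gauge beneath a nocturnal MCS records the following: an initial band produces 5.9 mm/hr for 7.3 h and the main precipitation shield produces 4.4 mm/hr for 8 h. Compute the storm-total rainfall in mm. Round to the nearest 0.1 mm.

Total = Σ Rᵢ Δtᵢ = 5.9 × 7.3 + 4.4 × 8
      = 43.07 + 35.2 = 78.3 mm.

total ≈ 78.3 mm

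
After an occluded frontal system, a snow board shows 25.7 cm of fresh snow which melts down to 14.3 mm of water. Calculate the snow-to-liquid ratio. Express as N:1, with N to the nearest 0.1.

ratio ≈ 18.0

Ratio = snow depth / SWE = 257 mm / 14.3 mm = 18.0, i.e. 18.0:1.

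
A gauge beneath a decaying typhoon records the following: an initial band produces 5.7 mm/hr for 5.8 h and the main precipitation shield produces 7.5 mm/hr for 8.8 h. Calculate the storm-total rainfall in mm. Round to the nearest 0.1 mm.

total ≈ 99.1 mm

Total = Σ Rᵢ Δtᵢ = 5.7 × 5.8 + 7.5 × 8.8
      = 33.06 + 66 = 99.1 mm.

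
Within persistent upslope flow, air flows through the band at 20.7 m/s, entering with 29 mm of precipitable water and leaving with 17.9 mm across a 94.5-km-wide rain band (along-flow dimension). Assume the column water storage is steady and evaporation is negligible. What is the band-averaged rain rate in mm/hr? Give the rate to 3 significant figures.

Column moisture flux per unit crosswind length is F = V × PW.
Inflow: F_in = 20.7 × 29 = 600.3 mm·m/s
Outflow: F_out = 20.7 × 17.9 = 370.53 mm·m/s
Steady-state rate R = (F_in − F_out)/L = (600.3 − 370.53) / 94500 m = 2.431e-03 mm/s.
R = 2.431e-03 × 3600 = 8.75 mm/hr.

R ≈ 8.75 mm/hr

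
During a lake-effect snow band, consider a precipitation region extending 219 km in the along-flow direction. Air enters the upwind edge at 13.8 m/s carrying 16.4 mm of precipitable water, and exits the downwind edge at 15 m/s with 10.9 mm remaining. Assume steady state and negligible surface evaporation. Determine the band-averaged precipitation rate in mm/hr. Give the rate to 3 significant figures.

R ≈ 1.03 mm/hr

Column moisture flux per unit crosswind length is F = V × PW.
Inflow: F_in = 13.8 × 16.4 = 226.32 mm·m/s
Outflow: F_out = 15 × 10.9 = 163.5 mm·m/s
Steady-state rate R = (F_in − F_out)/L = (226.32 − 163.5) / 219000 m = 2.868e-04 mm/s.
R = 2.868e-04 × 3600 = 1.03 mm/hr.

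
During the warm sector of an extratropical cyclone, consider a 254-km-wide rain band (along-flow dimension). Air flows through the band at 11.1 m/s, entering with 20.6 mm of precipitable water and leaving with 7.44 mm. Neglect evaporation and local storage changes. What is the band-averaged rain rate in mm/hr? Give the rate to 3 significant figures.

R ≈ 2.07 mm/hr

Column moisture flux per unit crosswind length is F = V × PW.
Inflow: F_in = 11.1 × 20.6 = 228.66 mm·m/s
Outflow: F_out = 11.1 × 7.44 = 82.584 mm·m/s
Steady-state rate R = (F_in − F_out)/L = (228.66 − 82.584) / 254000 m = 5.751e-04 mm/s.
R = 5.751e-04 × 3600 = 2.07 mm/hr.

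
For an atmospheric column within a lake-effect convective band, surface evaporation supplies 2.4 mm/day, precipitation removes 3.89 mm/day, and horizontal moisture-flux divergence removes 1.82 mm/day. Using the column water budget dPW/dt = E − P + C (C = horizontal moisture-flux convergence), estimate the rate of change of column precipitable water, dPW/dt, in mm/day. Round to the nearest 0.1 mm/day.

dPW/dt ≈ -3.3 mm/day

dPW/dt = E − P + C = 2.4 − 3.89 + (-1.82) = -3.3 mm/day.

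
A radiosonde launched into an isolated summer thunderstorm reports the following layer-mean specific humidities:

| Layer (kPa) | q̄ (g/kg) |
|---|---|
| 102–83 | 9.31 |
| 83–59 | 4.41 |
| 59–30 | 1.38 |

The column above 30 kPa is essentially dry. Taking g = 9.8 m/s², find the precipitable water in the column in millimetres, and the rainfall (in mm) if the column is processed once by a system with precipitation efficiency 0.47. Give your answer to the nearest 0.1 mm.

Precipitable water is the column-integrated vapour mass per unit area: PW = (1/g) Σ q̄ Δp, with q in kg/kg and Δp in Pa (1 kg/m² of water = 1 mm).
Layer 102–83 kPa: Δp = 190 hPa = 19000 Pa, q̄ = 0.00931 kg/kg → 0.00931 × 19000 / 9.8 = 18.05 mm
Layer 83–59 kPa: Δp = 240 hPa = 24000 Pa, q̄ = 0.00441 kg/kg → 0.00441 × 24000 / 9.8 = 10.80 mm
Layer 59–30 kPa: Δp = 290 hPa = 29000 Pa, q̄ = 0.00138 kg/kg → 0.00138 × 29000 / 9.8 = 4.08 mm
PW = 18.05 + 10.80 + 4.08 = 32.93 ≈ 32.9 mm.
Rainfall = ε × PW = 0.47 × 32.9 = 15.5 mm.

PW ≈ 32.9 mm; rainfall ≈ 15.5 mm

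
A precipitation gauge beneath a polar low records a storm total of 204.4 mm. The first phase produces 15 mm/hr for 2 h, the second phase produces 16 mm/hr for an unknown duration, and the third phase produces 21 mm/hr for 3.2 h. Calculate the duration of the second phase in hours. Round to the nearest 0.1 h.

Known phases: 15 × 2 + 21 × 3.2 = 30 + 67.2 = 97.2 mm.
Remaining depth = 204.4 − 97.2 = 107.2 mm.
Duration = 107.2 / 16 = 6.7 h.

duration ≈ 6.7 h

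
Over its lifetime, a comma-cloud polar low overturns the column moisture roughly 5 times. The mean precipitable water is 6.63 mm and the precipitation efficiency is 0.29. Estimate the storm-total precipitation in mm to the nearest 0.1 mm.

precipitation ≈ 9.6 mm

Each cycle deposits ε × PW = 0.29 × 6.63 = 1.9227 mm.
Over 5 cycles: 5 × 1.9227 = 9.6 mm.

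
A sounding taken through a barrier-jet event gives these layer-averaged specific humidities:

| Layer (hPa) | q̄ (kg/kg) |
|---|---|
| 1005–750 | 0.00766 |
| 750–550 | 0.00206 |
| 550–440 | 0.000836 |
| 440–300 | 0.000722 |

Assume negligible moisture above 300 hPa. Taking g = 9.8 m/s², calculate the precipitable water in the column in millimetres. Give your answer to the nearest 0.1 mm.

PW ≈ 26.1 mm

Precipitable water is the column-integrated vapour mass per unit area: PW = (1/g) Σ q̄ Δp, with q in kg/kg and Δp in Pa (1 kg/m² of water = 1 mm).
Layer 1005–750 hPa: Δp = 255 hPa = 25500 Pa, q̄ = 0.00766 kg/kg → 0.00766 × 25500 / 9.8 = 19.93 mm
Layer 750–550 hPa: Δp = 200 hPa = 20000 Pa, q̄ = 0.00206 kg/kg → 0.00206 × 20000 / 9.8 = 4.20 mm
Layer 550–440 hPa: Δp = 110 hPa = 11000 Pa, q̄ = 0.000836 kg/kg → 0.000836 × 11000 / 9.8 = 0.94 mm
Layer 440–300 hPa: Δp = 140 hPa = 14000 Pa, q̄ = 0.000722 kg/kg → 0.000722 × 14000 / 9.8 = 1.03 mm
PW = 19.93 + 4.20 + 0.94 + 1.03 = 26.10 ≈ 26.1 mm.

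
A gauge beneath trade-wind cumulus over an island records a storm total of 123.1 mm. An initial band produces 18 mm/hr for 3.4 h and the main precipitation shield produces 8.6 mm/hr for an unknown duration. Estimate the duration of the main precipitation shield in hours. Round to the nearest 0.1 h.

duration ≈ 7.2 h

Known phases: 18 × 3.4 = 61.2 mm.
Remaining depth = 123.1 − 61.2 = 61.9 mm.
Duration = 61.9 / 8.6 = 7.2 h.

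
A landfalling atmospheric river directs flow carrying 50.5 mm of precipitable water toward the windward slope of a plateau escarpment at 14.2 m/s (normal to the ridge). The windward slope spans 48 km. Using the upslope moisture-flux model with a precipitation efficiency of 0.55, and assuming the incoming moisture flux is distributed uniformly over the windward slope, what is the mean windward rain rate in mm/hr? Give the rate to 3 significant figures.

Incoming column moisture flux per unit ridge length: F = V × PW = 14.2 × 50.5 = 717.1 mm·m/s.
Spread over the 48 km slope with efficiency ε = 0.55: R = ε·F/W = 0.55 × 717.1 / 48000 m = 8.217e-03 mm/s.
R = 8.217e-03 × 3600 = 29.6 mm/hr.

R ≈ 29.6 mm/hr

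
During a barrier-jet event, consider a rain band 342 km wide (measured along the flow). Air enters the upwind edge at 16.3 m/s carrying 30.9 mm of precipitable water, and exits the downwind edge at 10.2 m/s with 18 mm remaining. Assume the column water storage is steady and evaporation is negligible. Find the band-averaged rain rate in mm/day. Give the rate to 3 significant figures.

R ≈ 80.9 mm/day

Column moisture flux per unit crosswind length is F = V × PW.
Inflow: F_in = 16.3 × 30.9 = 503.67 mm·m/s
Outflow: F_out = 10.2 × 18 = 183.6 mm·m/s
Steady-state rate R = (F_in − F_out)/L = (503.67 − 183.6) / 342000 m = 9.359e-04 mm/s.
R = 9.359e-04 × 3600 × 24 = 80.9 mm/day.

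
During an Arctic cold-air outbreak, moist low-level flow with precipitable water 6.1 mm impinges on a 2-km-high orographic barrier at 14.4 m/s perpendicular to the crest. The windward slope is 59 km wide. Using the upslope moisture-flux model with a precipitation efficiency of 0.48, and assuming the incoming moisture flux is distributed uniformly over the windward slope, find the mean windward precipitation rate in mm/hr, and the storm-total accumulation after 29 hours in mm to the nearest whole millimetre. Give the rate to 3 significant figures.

R ≈ 2.57 mm/hr; total ≈ 75 mm

Incoming column moisture flux per unit ridge length: F = V × PW = 14.4 × 6.1 = 87.84 mm·m/s.
Spread over the 59 km slope with efficiency ε = 0.48: R = ε·F/W = 0.48 × 87.84 / 59000 m = 7.146e-04 mm/s.
R = 7.146e-04 × 3600 = 2.57 mm/hr.
Over 29 h: total = 2.57 × 29 = 74.53 ≈ 75 mm.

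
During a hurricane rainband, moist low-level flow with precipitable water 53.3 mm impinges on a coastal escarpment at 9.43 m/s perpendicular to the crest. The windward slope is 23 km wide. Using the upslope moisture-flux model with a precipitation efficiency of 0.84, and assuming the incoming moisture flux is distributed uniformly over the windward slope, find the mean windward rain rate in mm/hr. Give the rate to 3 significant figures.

Incoming column moisture flux per unit ridge length: F = V × PW = 9.43 × 53.3 = 502.619 mm·m/s.
Spread over the 23 km slope with efficiency ε = 0.84: R = ε·F/W = 0.84 × 502.619 / 23000 m = 1.836e-02 mm/s.
R = 1.836e-02 × 3600 = 66.1 mm/hr.

R ≈ 66.1 mm/hr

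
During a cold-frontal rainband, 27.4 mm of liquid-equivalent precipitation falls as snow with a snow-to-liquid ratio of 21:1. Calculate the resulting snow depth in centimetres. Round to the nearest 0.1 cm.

Snow depth = liquid × ratio = 27.4 mm × 21 = 575.4 mm = 57.5 cm.

snow depth ≈ 57.5 cm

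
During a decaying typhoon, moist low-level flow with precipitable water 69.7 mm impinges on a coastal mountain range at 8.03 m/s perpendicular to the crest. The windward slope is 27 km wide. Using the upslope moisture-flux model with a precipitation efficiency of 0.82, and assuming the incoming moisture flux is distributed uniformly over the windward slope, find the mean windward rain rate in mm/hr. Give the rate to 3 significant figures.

R ≈ 61.2 mm/hr

Incoming column moisture flux per unit ridge length: F = V × PW = 8.03 × 69.7 = 559.691 mm·m/s.
Spread over the 27 km slope with efficiency ε = 0.82: R = ε·F/W = 0.82 × 559.691 / 27000 m = 1.700e-02 mm/s.
R = 1.700e-02 × 3600 = 61.2 mm/hr.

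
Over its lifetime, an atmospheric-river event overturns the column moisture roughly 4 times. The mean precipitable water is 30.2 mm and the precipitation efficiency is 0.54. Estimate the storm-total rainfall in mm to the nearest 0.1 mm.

rainfall ≈ 65.2 mm

Each cycle deposits ε × PW = 0.54 × 30.2 = 16.308 mm.
Over 4 cycles: 4 × 16.308 = 65.2 mm.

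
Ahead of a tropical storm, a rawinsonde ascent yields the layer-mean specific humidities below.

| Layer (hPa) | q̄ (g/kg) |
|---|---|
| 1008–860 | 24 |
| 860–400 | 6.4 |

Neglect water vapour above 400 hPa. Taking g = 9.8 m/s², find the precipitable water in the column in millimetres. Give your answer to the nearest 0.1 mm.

Precipitable water is the column-integrated vapour mass per unit area: PW = (1/g) Σ q̄ Δp, with q in kg/kg and Δp in Pa (1 kg/m² of water = 1 mm).
Layer 1008–860 hPa: Δp = 148 hPa = 14800 Pa, q̄ = 0.024 kg/kg → 0.024 × 14800 / 9.8 = 36.24 mm
Layer 860–400 hPa: Δp = 460 hPa = 46000 Pa, q̄ = 0.0064 kg/kg → 0.0064 × 46000 / 9.8 = 30.04 mm
PW = 36.24 + 30.04 = 66.28 ≈ 66.3 mm.

PW ≈ 66.3 mm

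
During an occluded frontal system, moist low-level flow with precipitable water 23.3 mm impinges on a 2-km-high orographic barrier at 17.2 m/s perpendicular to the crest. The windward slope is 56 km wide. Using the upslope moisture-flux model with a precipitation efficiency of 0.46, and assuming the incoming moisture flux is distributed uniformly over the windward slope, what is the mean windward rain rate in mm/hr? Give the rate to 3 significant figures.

Incoming column moisture flux per unit ridge length: F = V × PW = 17.2 × 23.3 = 400.76 mm·m/s.
Spread over the 56 km slope with efficiency ε = 0.46: R = ε·F/W = 0.46 × 400.76 / 56000 m = 3.292e-03 mm/s.
R = 3.292e-03 × 3600 = 11.9 mm/hr.

R ≈ 11.9 mm/hr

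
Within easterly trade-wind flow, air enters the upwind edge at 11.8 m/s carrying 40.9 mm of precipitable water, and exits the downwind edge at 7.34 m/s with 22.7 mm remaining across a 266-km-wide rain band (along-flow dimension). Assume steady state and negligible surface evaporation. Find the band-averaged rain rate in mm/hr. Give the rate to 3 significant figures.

R ≈ 4.28 mm/hr

Column moisture flux per unit crosswind length is F = V × PW.
Inflow: F_in = 11.8 × 40.9 = 482.62 mm·m/s
Outflow: F_out = 7.34 × 22.7 = 166.618 mm·m/s
Steady-state rate R = (F_in − F_out)/L = (482.62 − 166.618) / 266000 m = 1.188e-03 mm/s.
R = 1.188e-03 × 3600 = 4.28 mm/hr.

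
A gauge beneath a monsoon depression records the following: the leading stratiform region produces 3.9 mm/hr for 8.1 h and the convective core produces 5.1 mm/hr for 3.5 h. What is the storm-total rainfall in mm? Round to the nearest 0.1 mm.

total ≈ 49.4 mm

Total = Σ Rᵢ Δtᵢ = 3.9 × 8.1 + 5.1 × 3.5
      = 31.59 + 17.85 = 49.4 mm.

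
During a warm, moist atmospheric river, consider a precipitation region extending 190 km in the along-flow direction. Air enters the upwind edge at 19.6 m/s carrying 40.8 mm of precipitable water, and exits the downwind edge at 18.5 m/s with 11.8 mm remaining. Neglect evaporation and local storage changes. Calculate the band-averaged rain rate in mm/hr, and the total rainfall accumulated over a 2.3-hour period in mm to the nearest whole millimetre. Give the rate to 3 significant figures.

Column moisture flux per unit crosswind length is F = V × PW.
Inflow: F_in = 19.6 × 40.8 = 799.68 mm·m/s
Outflow: F_out = 18.5 × 11.8 = 218.3 mm·m/s
Steady-state rate R = (F_in − F_out)/L = (799.68 − 218.3) / 190000 m = 3.060e-03 mm/s.
R = 3.060e-03 × 3600 = 11.0 mm/hr.
Over 2.3 h: total = 11.0 × 2.3 = 25.3 ≈ 25 mm.

R ≈ 11.0 mm/hr; total ≈ 25 mm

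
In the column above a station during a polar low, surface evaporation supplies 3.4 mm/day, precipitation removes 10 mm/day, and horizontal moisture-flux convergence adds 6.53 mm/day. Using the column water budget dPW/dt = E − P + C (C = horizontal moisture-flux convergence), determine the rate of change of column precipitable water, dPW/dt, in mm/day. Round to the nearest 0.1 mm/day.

dPW/dt = E − P + C = 3.4 − 10 + (6.53) = -0.1 mm/day.

dPW/dt ≈ -0.1 mm/day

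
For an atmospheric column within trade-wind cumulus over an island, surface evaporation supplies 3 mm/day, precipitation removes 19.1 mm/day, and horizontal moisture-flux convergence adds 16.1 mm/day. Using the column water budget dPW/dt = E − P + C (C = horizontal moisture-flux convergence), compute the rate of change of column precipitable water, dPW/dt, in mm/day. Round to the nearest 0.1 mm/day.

dPW/dt ≈ 0.0 mm/day

dPW/dt = E − P + C = 3 − 19.1 + (16.1) = 0.0 mm/day.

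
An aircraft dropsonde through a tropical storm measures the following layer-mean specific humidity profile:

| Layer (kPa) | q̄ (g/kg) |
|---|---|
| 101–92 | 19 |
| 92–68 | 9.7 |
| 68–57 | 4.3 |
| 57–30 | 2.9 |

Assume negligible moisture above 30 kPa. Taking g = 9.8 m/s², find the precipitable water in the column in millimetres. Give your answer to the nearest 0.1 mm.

PW ≈ 54.0 mm

Precipitable water is the column-integrated vapour mass per unit area: PW = (1/g) Σ q̄ Δp, with q in kg/kg and Δp in Pa (1 kg/m² of water = 1 mm).
Layer 101–92 kPa: Δp = 90 hPa = 9000 Pa, q̄ = 0.019 kg/kg → 0.019 × 9000 / 9.8 = 17.45 mm
Layer 92–68 kPa: Δp = 240 hPa = 24000 Pa, q̄ = 0.0097 kg/kg → 0.0097 × 24000 / 9.8 = 23.76 mm
Layer 68–57 kPa: Δp = 110 hPa = 11000 Pa, q̄ = 0.0043 kg/kg → 0.0043 × 11000 / 9.8 = 4.83 mm
Layer 57–30 kPa: Δp = 270 hPa = 27000 Pa, q̄ = 0.0029 kg/kg → 0.0029 × 27000 / 9.8 = 7.99 mm
PW = 17.45 + 23.76 + 4.83 + 7.99 = 54.03 ≈ 54.0 mm.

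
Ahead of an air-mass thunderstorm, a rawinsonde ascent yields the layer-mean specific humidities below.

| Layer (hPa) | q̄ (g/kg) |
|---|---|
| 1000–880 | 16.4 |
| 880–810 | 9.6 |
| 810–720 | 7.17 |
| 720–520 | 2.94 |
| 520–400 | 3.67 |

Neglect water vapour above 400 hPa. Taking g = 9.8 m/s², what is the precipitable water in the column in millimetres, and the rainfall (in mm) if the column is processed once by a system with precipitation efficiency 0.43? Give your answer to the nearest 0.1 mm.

PW ≈ 44.0 mm; rainfall ≈ 18.9 mm

Precipitable water is the column-integrated vapour mass per unit area: PW = (1/g) Σ q̄ Δp, with q in kg/kg and Δp in Pa (1 kg/m² of water = 1 mm).
Layer 1000–880 hPa: Δp = 120 hPa = 12000 Pa, q̄ = 0.0164 kg/kg → 0.0164 × 12000 / 9.8 = 20.08 mm
Layer 880–810 hPa: Δp = 70 hPa = 7000 Pa, q̄ = 0.0096 kg/kg → 0.0096 × 7000 / 9.8 = 6.86 mm
Layer 810–720 hPa: Δp = 90 hPa = 9000 Pa, q̄ = 0.00717 kg/kg → 0.00717 × 9000 / 9.8 = 6.58 mm
Layer 720–520 hPa: Δp = 200 hPa = 20000 Pa, q̄ = 0.00294 kg/kg → 0.00294 × 20000 / 9.8 = 6.00 mm
Layer 520–400 hPa: Δp = 120 hPa = 12000 Pa, q̄ = 0.00367 kg/kg → 0.00367 × 12000 / 9.8 = 4.49 mm
PW = 20.08 + 6.86 + 6.58 + 6.00 + 4.49 = 44.01 ≈ 44.0 mm.
Rainfall = ε × PW = 0.43 × 44.0 = 18.9 mm.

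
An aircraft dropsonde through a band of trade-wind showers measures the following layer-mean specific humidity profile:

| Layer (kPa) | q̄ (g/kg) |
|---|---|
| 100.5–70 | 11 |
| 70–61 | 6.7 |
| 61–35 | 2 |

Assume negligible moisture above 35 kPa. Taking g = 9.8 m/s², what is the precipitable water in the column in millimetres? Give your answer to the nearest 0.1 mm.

Precipitable water is the column-integrated vapour mass per unit area: PW = (1/g) Σ q̄ Δp, with q in kg/kg and Δp in Pa (1 kg/m² of water = 1 mm).
Layer 100.5–70 kPa: Δp = 305 hPa = 30500 Pa, q̄ = 0.011 kg/kg → 0.011 × 30500 / 9.8 = 34.23 mm
Layer 70–61 kPa: Δp = 90 hPa = 9000 Pa, q̄ = 0.0067 kg/kg → 0.0067 × 9000 / 9.8 = 6.15 mm
Layer 61–35 kPa: Δp = 260 hPa = 26000 Pa, q̄ = 0.002 kg/kg → 0.002 × 26000 / 9.8 = 5.31 mm
PW = 34.23 + 6.15 + 5.31 = 45.69 ≈ 45.7 mm.

PW ≈ 45.7 mm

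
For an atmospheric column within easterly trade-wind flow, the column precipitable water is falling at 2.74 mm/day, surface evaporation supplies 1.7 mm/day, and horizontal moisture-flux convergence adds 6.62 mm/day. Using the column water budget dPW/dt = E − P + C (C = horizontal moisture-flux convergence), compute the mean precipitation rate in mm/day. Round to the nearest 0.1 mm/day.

dPW/dt = -2.74 mm/day.
P = E + C − dPW/dt = 1.7 + (6.62) − (-2.74) = 11.1 mm/day.

P ≈ 11.1 mm/day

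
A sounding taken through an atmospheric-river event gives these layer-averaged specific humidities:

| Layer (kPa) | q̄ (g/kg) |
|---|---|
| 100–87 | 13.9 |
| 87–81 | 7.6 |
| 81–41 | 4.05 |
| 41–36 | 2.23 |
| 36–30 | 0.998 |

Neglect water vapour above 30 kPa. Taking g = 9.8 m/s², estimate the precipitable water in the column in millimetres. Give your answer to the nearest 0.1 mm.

Precipitable water is the column-integrated vapour mass per unit area: PW = (1/g) Σ q̄ Δp, with q in kg/kg and Δp in Pa (1 kg/m² of water = 1 mm).
Layer 100–87 kPa: Δp = 130 hPa = 13000 Pa, q̄ = 0.0139 kg/kg → 0.0139 × 13000 / 9.8 = 18.44 mm
Layer 87–81 kPa: Δp = 60 hPa = 6000 Pa, q̄ = 0.0076 kg/kg → 0.0076 × 6000 / 9.8 = 4.65 mm
Layer 81–41 kPa: Δp = 400 hPa = 40000 Pa, q̄ = 0.00405 kg/kg → 0.00405 × 40000 / 9.8 = 16.53 mm
Layer 41–36 kPa: Δp = 50 hPa = 5000 Pa, q̄ = 0.00223 kg/kg → 0.00223 × 5000 / 9.8 = 1.14 mm
Layer 36–30 kPa: Δp = 60 hPa = 6000 Pa, q̄ = 0.000998 kg/kg → 0.000998 × 6000 / 9.8 = 0.61 mm
PW = 18.44 + 4.65 + 16.53 + 1.14 + 0.61 = 41.37 ≈ 41.4 mm.

PW ≈ 41.4 mm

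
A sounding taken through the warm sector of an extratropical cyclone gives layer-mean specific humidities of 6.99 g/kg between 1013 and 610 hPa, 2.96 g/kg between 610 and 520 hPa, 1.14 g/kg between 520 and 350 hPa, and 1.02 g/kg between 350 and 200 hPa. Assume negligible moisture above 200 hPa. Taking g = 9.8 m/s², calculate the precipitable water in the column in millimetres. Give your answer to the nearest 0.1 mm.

Precipitable water is the column-integrated vapour mass per unit area: PW = (1/g) Σ q̄ Δp, with q in kg/kg and Δp in Pa (1 kg/m² of water = 1 mm).
Layer 1013–610 hPa: Δp = 403 hPa = 40300 Pa, q̄ = 0.00699 kg/kg → 0.00699 × 40300 / 9.8 = 28.74 mm
Layer 610–520 hPa: Δp = 90 hPa = 9000 Pa, q̄ = 0.00296 kg/kg → 0.00296 × 9000 / 9.8 = 2.72 mm
Layer 520–350 hPa: Δp = 170 hPa = 17000 Pa, q̄ = 0.00114 kg/kg → 0.00114 × 17000 / 9.8 = 1.98 mm
Layer 350–200 hPa: Δp = 150 hPa = 15000 Pa, q̄ = 0.00102 kg/kg → 0.00102 × 15000 / 9.8 = 1.56 mm
PW = 28.74 + 2.72 + 1.98 + 1.56 = 35.00 ≈ 35.0 mm.

PW ≈ 35.0 mm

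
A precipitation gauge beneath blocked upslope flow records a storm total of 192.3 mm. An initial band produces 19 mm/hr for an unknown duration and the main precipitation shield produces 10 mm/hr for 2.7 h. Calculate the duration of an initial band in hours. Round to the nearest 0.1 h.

Known phases: 10 × 2.7 = 27 mm.
Remaining depth = 192.3 − 27 = 165.3 mm.
Duration = 165.3 / 19 = 8.7 h.

duration ≈ 8.7 h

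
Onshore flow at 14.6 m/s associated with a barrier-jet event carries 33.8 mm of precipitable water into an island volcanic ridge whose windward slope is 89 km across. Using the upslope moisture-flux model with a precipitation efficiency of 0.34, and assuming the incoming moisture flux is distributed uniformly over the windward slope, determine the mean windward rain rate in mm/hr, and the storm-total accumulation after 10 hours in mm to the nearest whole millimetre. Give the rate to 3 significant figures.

R ≈ 6.79 mm/hr; total ≈ 68 mm

Incoming column moisture flux per unit ridge length: F = V × PW = 14.6 × 33.8 = 493.48 mm·m/s.
Spread over the 89 km slope with efficiency ε = 0.34: R = ε·F/W = 0.34 × 493.48 / 89000 m = 1.885e-03 mm/s.
R = 1.885e-03 × 3600 = 6.79 mm/hr.
Over 10 h: total = 6.79 × 10 = 67.9 ≈ 68 mm.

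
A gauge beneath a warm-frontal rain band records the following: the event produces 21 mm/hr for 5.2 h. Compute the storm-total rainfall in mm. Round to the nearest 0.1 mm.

total ≈ 109.2 mm

Total = Σ Rᵢ Δtᵢ = 21 × 5.2
      = 109.2 = 109.2 mm.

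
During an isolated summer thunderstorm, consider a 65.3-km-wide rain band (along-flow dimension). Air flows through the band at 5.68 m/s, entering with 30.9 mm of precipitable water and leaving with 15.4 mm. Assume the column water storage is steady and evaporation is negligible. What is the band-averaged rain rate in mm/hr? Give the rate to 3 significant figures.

Column moisture flux per unit crosswind length is F = V × PW.
Inflow: F_in = 5.68 × 30.9 = 175.512 mm·m/s
Outflow: F_out = 5.68 × 15.4 = 87.472 mm·m/s
Steady-state rate R = (F_in − F_out)/L = (175.512 − 87.472) / 65300 m = 1.348e-03 mm/s.
R = 1.348e-03 × 3600 = 4.85 mm/hr.

R ≈ 4.85 mm/hr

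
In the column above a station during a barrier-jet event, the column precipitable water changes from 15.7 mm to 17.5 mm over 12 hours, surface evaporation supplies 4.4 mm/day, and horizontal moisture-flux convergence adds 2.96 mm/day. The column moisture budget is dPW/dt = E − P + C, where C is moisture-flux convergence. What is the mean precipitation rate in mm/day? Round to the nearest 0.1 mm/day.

P ≈ 3.8 mm/day

dPW/dt = (17.5 − 15.7) mm / (12/24 day) = +3.600 mm/day.
P = E + C − dPW/dt = 4.4 + (2.96) − (+3.600) = 3.8 mm/day.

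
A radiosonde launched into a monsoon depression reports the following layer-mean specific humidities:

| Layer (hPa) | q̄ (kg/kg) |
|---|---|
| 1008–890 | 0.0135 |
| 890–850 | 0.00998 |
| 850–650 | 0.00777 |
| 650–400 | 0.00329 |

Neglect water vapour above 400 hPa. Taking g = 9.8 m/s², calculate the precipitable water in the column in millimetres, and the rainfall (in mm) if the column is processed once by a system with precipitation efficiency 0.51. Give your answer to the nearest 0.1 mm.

PW ≈ 44.6 mm; rainfall ≈ 22.7 mm

Precipitable water is the column-integrated vapour mass per unit area: PW = (1/g) Σ q̄ Δp, with q in kg/kg and Δp in Pa (1 kg/m² of water = 1 mm).
Layer 1008–890 hPa: Δp = 118 hPa = 11800 Pa, q̄ = 0.0135 kg/kg → 0.0135 × 11800 / 9.8 = 16.26 mm
Layer 890–850 hPa: Δp = 40 hPa = 4000 Pa, q̄ = 0.00998 kg/kg → 0.00998 × 4000 / 9.8 = 4.07 mm
Layer 850–650 hPa: Δp = 200 hPa = 20000 Pa, q̄ = 0.00777 kg/kg → 0.00777 × 20000 / 9.8 = 15.86 mm
Layer 650–400 hPa: Δp = 250 hPa = 25000 Pa, q̄ = 0.00329 kg/kg → 0.00329 × 25000 / 9.8 = 8.39 mm
PW = 16.26 + 4.07 + 15.86 + 8.39 = 44.58 ≈ 44.6 mm.
Rainfall = ε × PW = 0.51 × 44.6 = 22.7 mm.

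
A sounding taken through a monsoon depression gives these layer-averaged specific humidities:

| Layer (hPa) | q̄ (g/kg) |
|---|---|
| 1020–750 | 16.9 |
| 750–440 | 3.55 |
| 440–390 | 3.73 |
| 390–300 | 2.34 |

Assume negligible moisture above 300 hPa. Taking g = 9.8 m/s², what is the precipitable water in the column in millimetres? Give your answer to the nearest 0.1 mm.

PW ≈ 61.8 mm

Precipitable water is the column-integrated vapour mass per unit area: PW = (1/g) Σ q̄ Δp, with q in kg/kg and Δp in Pa (1 kg/m² of water = 1 mm).
Layer 1020–750 hPa: Δp = 270 hPa = 27000 Pa, q̄ = 0.0169 kg/kg → 0.0169 × 27000 / 9.8 = 46.56 mm
Layer 750–440 hPa: Δp = 310 hPa = 31000 Pa, q̄ = 0.00355 kg/kg → 0.00355 × 31000 / 9.8 = 11.23 mm
Layer 440–390 hPa: Δp = 50 hPa = 5000 Pa, q̄ = 0.00373 kg/kg → 0.00373 × 5000 / 9.8 = 1.90 mm
Layer 390–300 hPa: Δp = 90 hPa = 9000 Pa, q̄ = 0.00234 kg/kg → 0.00234 × 9000 / 9.8 = 2.15 mm
PW = 46.56 + 11.23 + 1.90 + 2.15 = 61.84 ≈ 61.8 mm.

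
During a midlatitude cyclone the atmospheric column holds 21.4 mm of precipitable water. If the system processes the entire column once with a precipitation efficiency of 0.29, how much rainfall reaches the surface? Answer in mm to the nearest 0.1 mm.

rainfall ≈ 6.2 mm

Rainfall = ε × PW = 0.29 × 21.4 = 6.2 mm.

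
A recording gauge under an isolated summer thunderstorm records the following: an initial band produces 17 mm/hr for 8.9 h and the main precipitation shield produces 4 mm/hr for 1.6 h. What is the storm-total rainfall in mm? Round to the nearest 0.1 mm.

total ≈ 157.7 mm

Total = Σ Rᵢ Δtᵢ = 17 × 8.9 + 4 × 1.6
      = 151.3 + 6.4 = 157.7 mm.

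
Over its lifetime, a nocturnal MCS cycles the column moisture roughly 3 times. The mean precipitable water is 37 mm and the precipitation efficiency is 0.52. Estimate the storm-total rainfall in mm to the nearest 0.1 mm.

rainfall ≈ 57.7 mm

Each cycle deposits ε × PW = 0.52 × 37 = 19.24 mm.
Over 3 cycles: 3 × 19.24 = 57.7 mm.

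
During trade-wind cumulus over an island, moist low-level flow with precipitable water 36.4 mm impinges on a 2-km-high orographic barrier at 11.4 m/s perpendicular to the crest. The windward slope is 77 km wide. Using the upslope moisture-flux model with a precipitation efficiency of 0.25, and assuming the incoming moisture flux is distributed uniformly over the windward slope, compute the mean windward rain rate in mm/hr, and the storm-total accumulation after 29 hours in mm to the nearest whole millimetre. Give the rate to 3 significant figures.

R ≈ 4.85 mm/hr; total ≈ 141 mm

Incoming column moisture flux per unit ridge length: F = V × PW = 11.4 × 36.4 = 414.96 mm·m/s.
Spread over the 77 km slope with efficiency ε = 0.25: R = ε·F/W = 0.25 × 414.96 / 77000 m = 1.347e-03 mm/s.
R = 1.347e-03 × 3600 = 4.85 mm/hr.
Over 29 h: total = 4.85 × 29 = 140.65 ≈ 141 mm.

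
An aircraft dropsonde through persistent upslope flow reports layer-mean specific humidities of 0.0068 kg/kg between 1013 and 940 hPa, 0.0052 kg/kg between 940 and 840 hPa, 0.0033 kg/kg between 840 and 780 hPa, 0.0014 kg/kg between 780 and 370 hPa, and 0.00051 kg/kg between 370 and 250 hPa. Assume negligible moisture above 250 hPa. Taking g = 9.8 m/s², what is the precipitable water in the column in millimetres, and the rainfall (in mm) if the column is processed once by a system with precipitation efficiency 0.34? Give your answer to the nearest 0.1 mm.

Precipitable water is the column-integrated vapour mass per unit area: PW = (1/g) Σ q̄ Δp, with q in kg/kg and Δp in Pa (1 kg/m² of water = 1 mm).
Layer 1013–940 hPa: Δp = 73 hPa = 7300 Pa, q̄ = 0.0068 kg/kg → 0.0068 × 7300 / 9.8 = 5.07 mm
Layer 940–840 hPa: Δp = 100 hPa = 10000 Pa, q̄ = 0.0052 kg/kg → 0.0052 × 10000 / 9.8 = 5.31 mm
Layer 840–780 hPa: Δp = 60 hPa = 6000 Pa, q̄ = 0.0033 kg/kg → 0.0033 × 6000 / 9.8 = 2.02 mm
Layer 780–370 hPa: Δp = 410 hPa = 41000 Pa, q̄ = 0.0014 kg/kg → 0.0014 × 41000 / 9.8 = 5.86 mm
Layer 370–250 hPa: Δp = 120 hPa = 12000 Pa, q̄ = 0.00051 kg/kg → 0.00051 × 12000 / 9.8 = 0.62 mm
PW = 5.07 + 5.31 + 2.02 + 5.86 + 0.62 = 18.88 ≈ 18.9 mm.
Rainfall = ε × PW = 0.34 × 18.9 = 6.4 mm.

PW ≈ 18.9 mm; rainfall ≈ 6.4 mm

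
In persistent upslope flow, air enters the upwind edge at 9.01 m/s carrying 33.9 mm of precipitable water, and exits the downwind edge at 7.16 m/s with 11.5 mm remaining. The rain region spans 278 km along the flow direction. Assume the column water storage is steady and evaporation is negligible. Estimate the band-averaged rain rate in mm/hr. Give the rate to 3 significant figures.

Column moisture flux per unit crosswind length is F = V × PW.
Inflow: F_in = 9.01 × 33.9 = 305.439 mm·m/s
Outflow: F_out = 7.16 × 11.5 = 82.34 mm·m/s
Steady-state rate R = (F_in − F_out)/L = (305.439 − 82.34) / 278000 m = 8.025e-04 mm/s.
R = 8.025e-04 × 3600 = 2.89 mm/hr.

R ≈ 2.89 mm/hr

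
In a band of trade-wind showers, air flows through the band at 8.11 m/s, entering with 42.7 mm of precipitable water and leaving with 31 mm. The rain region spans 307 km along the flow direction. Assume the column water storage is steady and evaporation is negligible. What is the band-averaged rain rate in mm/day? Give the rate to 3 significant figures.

Column moisture flux per unit crosswind length is F = V × PW.
Inflow: F_in = 8.11 × 42.7 = 346.297 mm·m/s
Outflow: F_out = 8.11 × 31 = 251.41 mm·m/s
Steady-state rate R = (F_in − F_out)/L = (346.297 − 251.41) / 307000 m = 3.091e-04 mm/s.
R = 3.091e-04 × 3600 × 24 = 26.7 mm/day.

R ≈ 26.7 mm/day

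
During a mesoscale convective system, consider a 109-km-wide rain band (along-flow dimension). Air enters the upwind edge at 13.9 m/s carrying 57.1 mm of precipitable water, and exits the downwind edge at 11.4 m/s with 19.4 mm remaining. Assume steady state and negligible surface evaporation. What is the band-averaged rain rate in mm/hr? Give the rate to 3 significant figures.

R ≈ 18.9 mm/hr

Column moisture flux per unit crosswind length is F = V × PW.
Inflow: F_in = 13.9 × 57.1 = 793.69 mm·m/s
Outflow: F_out = 11.4 × 19.4 = 221.16 mm·m/s
Steady-state rate R = (F_in − F_out)/L = (793.69 − 221.16) / 109000 m = 5.253e-03 mm/s.
R = 5.253e-03 × 3600 = 18.9 mm/hr.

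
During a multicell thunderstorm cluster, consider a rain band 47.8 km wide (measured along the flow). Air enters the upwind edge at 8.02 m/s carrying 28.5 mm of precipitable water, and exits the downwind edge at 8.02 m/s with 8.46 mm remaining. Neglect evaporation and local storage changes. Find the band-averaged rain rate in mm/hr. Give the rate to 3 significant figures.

R ≈ 12.1 mm/hr

Column moisture flux per unit crosswind length is F = V × PW.
Inflow: F_in = 8.02 × 28.5 = 228.57 mm·m/s
Outflow: F_out = 8.02 × 8.46 = 67.8492 mm·m/s
Steady-state rate R = (F_in − F_out)/L = (228.57 − 67.8492) / 47800 m = 3.362e-03 mm/s.
R = 3.362e-03 × 3600 = 12.1 mm/hr.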